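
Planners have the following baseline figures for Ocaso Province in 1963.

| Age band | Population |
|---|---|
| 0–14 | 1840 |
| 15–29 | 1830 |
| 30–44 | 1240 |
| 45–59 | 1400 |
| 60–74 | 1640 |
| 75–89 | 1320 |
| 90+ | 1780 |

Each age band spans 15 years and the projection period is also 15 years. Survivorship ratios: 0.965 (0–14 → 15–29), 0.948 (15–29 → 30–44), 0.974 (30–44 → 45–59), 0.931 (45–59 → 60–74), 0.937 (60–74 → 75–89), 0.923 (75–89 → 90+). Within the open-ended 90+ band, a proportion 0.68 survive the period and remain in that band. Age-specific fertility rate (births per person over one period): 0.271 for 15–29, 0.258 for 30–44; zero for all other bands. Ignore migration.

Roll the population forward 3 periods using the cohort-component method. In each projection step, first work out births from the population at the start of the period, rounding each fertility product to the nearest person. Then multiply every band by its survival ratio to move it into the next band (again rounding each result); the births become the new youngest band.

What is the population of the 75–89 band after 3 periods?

1054

— Period 1 —
Births: 1830 × 0.271 = 496, 1240 × 0.258 = 320 — total 816
15–29: 1840 × 0.965 = 1776
30–44: 1830 × 0.948 = 1735
45–59: 1240 × 0.974 = 1208
60–74: 1400 × 0.931 = 1303
75–89: 1640 × 0.937 = 1537
90+: 1320 × 0.923 + 1780 × 0.68 = 1218 + 1210 = 2428
Giving 816 / 1776 / 1735 / 1208 / 1303 / 1537 / 2428.
— Period 2 —
Births: 1776 × 0.271 = 481, 1735 × 0.258 = 448 — total 929
15–29: 816 × 0.965 = 787
30–44: 1776 × 0.948 = 1684
45–59: 1735 × 0.974 = 1690
60–74: 1208 × 0.931 = 1125
75–89: 1303 × 0.937 = 1221
90+: 1537 × 0.923 + 2428 × 0.68 = 1419 + 1651 = 3070
Giving 929 / 787 / 1684 / 1690 / 1125 / 1221 / 3070.
— Period 3 —
Births: 787 × 0.271 = 213, 1684 × 0.258 = 434 — total 647
15–29: 929 × 0.965 = 896
30–44: 787 × 0.948 = 746
45–59: 1684 × 0.974 = 1640
60–74: 1690 × 0.931 = 1573
75–89: 1125 × 0.937 = 1054
90+: 1221 × 0.923 + 3070 × 0.68 = 1127 + 2088 = 3215
Giving 647 / 896 / 746 / 1640 / 1573 / 1054 / 3215.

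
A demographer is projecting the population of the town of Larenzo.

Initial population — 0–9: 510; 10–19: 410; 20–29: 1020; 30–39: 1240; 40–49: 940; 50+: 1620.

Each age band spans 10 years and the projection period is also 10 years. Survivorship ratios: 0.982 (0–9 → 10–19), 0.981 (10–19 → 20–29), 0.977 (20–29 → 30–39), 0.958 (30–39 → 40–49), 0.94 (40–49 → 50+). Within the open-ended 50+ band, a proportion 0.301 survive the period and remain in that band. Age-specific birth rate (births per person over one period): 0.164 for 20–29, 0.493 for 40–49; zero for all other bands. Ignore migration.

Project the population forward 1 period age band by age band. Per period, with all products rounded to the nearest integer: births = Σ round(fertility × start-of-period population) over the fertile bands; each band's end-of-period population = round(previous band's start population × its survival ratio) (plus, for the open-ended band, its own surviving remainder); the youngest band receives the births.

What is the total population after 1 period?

Let group 1 be 0–9 through group 6 = 50+.
— Period 1 —
Births: 1020 × 0.164 = 167 ; 940 × 0.493 = 463 → 630
Group 2: 510 × 0.982 = 501
Group 3: 410 × 0.981 = 402
Group 4: 1020 × 0.977 = 997
Group 5: 1240 × 0.958 = 1188
Group 6: 940 × 0.94 + 1620 × 0.301 = 884 + 488 = 1372
→ [630, 501, 402, 997, 1188, 1372]
Total after period 1: 630 + 501 + 402 + 997 + 1188 + 1372 = 5090

5090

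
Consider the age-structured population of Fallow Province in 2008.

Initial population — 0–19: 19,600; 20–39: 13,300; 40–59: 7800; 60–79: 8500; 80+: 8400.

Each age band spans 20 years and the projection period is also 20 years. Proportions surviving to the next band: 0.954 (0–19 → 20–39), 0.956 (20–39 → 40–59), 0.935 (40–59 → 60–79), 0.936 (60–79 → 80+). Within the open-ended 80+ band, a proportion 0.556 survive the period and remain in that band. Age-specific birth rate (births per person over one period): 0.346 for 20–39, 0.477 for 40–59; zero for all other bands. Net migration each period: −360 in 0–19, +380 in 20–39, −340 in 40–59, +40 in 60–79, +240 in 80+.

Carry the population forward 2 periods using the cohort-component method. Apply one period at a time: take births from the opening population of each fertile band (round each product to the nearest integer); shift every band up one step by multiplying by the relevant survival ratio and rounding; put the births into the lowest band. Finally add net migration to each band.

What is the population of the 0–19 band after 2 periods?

12144

[period 1]
Births: 13300 * 0.346 = 4602 ; 7800 * 0.477 = 3721 → total 8323
20–39: 19600 * 0.954 = 18698
40–59: 13300 * 0.956 = 12715
60–79: 7800 * 0.935 = 7293
80+: 8500 * 0.936 + 8400 * 0.556 = 7956 + 4670 = 12626
Net migration: 0–19 − 360 → 7963; 20–39 + 380 → 19078; 40–59 − 340 → 12375; 60–79 + 40 → 7333; 80+ + 240 → 12866
Population now: 0–19=7963, 20–39=19078, 40–59=12375, 60–79=7333, 80+=12866
[period 2]
Births: 19078 * 0.346 = 6601 ; 12375 * 0.477 = 5903 → total 12504
20–39: 7963 * 0.954 = 7597
40–59: 19078 * 0.956 = 18239
60–79: 12375 * 0.935 = 11571
80+: 7333 * 0.936 + 12866 * 0.556 = 6864 + 7153 = 14017
Net migration: 0–19 − 360 → 12144; 20–39 + 380 → 7977; 40–59 − 340 → 17899; 60–79 + 40 → 11611; 80+ + 240 → 14257
Population now: 0–19=12144, 20–39=7977, 40–59=17899, 60–79=11611, 80+=14257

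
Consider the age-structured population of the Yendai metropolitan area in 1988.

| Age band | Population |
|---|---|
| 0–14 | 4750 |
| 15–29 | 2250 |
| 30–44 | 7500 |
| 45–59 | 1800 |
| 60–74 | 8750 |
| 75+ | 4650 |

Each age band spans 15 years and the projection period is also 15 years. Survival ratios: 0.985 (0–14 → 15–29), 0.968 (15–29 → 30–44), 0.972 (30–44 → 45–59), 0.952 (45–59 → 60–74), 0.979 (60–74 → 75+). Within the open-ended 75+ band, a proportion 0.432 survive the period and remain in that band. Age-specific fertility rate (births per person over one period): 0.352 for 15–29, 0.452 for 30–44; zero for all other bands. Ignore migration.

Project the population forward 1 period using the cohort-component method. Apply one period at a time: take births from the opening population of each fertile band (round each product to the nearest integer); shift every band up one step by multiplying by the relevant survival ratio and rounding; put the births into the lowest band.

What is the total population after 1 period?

Let group 1 be 0–14 through group 6 = 75+.
— Period 1 —
Births: 2250 * 0.352 = 792  |  7500 * 0.452 = 3390 — total 4182
Group 2: 4750 * 0.985 = 4679
Group 3: 2250 * 0.968 = 2178
Group 4: 7500 * 0.972 = 7290
Group 5: 1800 * 0.952 = 1714
Group 6: 8750 * 0.979 + 4650 * 0.432 = 8566 + 2009 = 10575
End of period: [4182, 4679, 2178, 7290, 1714, 10575]
Total after period 1: 4182 + 4679 + 2178 + 7290 + 1714 + 10575 = 30618

30618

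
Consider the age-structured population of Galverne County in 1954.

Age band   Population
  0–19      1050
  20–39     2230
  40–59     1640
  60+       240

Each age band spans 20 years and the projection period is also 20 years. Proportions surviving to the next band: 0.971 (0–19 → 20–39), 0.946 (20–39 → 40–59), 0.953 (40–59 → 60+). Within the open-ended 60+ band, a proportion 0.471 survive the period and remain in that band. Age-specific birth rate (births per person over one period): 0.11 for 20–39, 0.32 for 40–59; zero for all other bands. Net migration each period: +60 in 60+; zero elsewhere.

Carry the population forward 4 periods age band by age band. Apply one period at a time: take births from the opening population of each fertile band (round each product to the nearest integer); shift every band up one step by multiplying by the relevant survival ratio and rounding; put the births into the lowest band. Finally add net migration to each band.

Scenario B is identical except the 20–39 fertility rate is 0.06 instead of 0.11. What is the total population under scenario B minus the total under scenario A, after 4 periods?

After projecting period 1:
Births: 2230 * 0.11 = 245 ; 1640 * 0.32 = 525 → 770
20–39: 1050 * 0.971 = 1020
40–59: 2230 * 0.946 = 2110
60+: 1640 * 0.953 + 240 * 0.471 = 1563 + 113 = 1676
Net migration: 60+ + 60 → 1736
→ [770, 1020, 2110, 1736]
After projecting period 2:
Births: 1020 * 0.11 = 112 ; 2110 * 0.32 = 675 → 787
20–39: 770 * 0.971 = 748
40–59: 1020 * 0.946 = 965
60+: 2110 * 0.953 + 1736 * 0.471 = 2011 + 818 = 2829
Net migration: 60+ + 60 → 2889
→ [787, 748, 965, 2889]
After projecting period 3:
Births: 748 * 0.11 = 82 ; 965 * 0.32 = 309 → 391
20–39: 787 * 0.971 = 764
40–59: 748 * 0.946 = 708
60+: 965 * 0.953 + 2889 * 0.471 = 920 + 1361 = 2281
Net migration: 60+ + 60 → 2341
→ [391, 764, 708, 2341]
After projecting period 4:
Births: 764 * 0.11 = 84 ; 708 * 0.32 = 227 → 311
20–39: 391 * 0.971 = 380
40–59: 764 * 0.946 = 723
60+: 708 * 0.953 + 2341 * 0.471 = 675 + 1103 = 1778
Net migration: 60+ + 60 → 1838
→ [311, 380, 723, 1838]
Scenario A total after 4 periods: 3252
Scenario B projection —
After projecting period 1:
Births: 2230 * 0.06 = 134 ; 1640 * 0.32 = 525 → 659
20–39: 1050 * 0.971 = 1020
40–59: 2230 * 0.946 = 2110
60+: 1640 * 0.953 + 240 * 0.471 = 1563 + 113 = 1676
Net migration: 60+ + 60 → 1736
→ [659, 1020, 2110, 1736]
After projecting period 2:
Births: 1020 * 0.06 = 61 ; 2110 * 0.32 = 675 → 736
20–39: 659 * 0.971 = 640
40–59: 1020 * 0.946 = 965
60+: 2110 * 0.953 + 1736 * 0.471 = 2011 + 818 = 2829
Net migration: 60+ + 60 → 2889
→ [736, 640, 965, 2889]
After projecting period 3:
Births: 640 * 0.06 = 38 ; 965 * 0.32 = 309 → 347
20–39: 736 * 0.971 = 715
40–59: 640 * 0.946 = 605
60+: 965 * 0.953 + 2889 * 0.471 = 920 + 1361 = 2281
Net migration: 60+ + 60 → 2341
→ [347, 715, 605, 2341]
After projecting period 4:
Births: 715 * 0.06 = 43 ; 605 * 0.32 = 194 → 237
20–39: 347 * 0.971 = 337
40–59: 715 * 0.946 = 676
60+: 605 * 0.953 + 2341 * 0.471 = 577 + 1103 = 1680
Net migration: 60+ + 60 → 1740
→ [237, 337, 676, 1740]
Scenario B total after 4 periods: 2990
Difference B − A = 2990 − 3252 = -262

-262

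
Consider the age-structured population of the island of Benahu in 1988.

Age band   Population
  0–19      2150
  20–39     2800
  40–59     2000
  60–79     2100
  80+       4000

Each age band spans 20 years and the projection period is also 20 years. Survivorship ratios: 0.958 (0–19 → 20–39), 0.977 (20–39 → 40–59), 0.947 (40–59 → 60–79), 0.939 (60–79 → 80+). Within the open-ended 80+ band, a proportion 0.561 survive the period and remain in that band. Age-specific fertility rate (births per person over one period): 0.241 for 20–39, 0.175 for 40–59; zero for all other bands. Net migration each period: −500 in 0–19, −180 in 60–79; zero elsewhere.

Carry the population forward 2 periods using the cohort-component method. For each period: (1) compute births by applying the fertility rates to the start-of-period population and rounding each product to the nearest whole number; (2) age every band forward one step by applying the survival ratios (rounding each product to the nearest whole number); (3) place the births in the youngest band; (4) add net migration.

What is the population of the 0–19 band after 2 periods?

Call the groups 1 to 5, youngest first.
[period 1]
Births: 2800 * 0.241 = 675, 2000 * 0.175 = 350 → 1025
Group 2: 2150 * 0.958 = 2060
Group 3: 2800 * 0.977 = 2736
Group 4: 2000 * 0.947 = 1894
Group 5: 2100 * 0.939 + 4000 * 0.561 = 1972 + 2244 = 4216
Net migration: Group 1 − 500 → 525; Group 4 − 180 → 1714
End of period: [525, 2060, 2736, 1714, 4216]
[period 2]
Births: 2060 * 0.241 = 496, 2736 * 0.175 = 479 → 975
Group 2: 525 * 0.958 = 503
Group 3: 2060 * 0.977 = 2013
Group 4: 2736 * 0.947 = 2591
Group 5: 1714 * 0.939 + 4216 * 0.561 = 1609 + 2365 = 3974
Net migration: Group 1 − 500 → 475; Group 4 − 180 → 2411
End of period: [475, 503, 2013, 2411, 3974]

475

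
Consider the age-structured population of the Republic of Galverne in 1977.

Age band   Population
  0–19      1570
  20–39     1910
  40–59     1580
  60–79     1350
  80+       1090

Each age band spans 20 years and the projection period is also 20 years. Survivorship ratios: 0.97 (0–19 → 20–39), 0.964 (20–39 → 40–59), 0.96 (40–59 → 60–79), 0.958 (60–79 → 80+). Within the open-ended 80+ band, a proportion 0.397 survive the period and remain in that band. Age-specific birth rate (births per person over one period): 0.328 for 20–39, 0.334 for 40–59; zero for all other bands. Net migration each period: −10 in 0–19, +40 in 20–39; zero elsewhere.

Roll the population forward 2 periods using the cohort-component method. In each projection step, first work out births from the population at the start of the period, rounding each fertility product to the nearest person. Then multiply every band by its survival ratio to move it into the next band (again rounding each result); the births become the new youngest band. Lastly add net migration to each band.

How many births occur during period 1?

Call the groups 1 to 5, youngest first.
Period 1.
Births: 1910 * 0.328 = 626  |  1580 * 0.334 = 528 → total 1154
Group 2: 1570 * 0.97 = 1523
Group 3: 1910 * 0.964 = 1841
Group 4: 1580 * 0.96 = 1517
Group 5: 1350 * 0.958 + 1090 * 0.397 = 1293 + 433 = 1726
Net migration: Group 1 − 10 → 1144; Group 2 + 40 → 1563
→ [1144, 1563, 1841, 1517, 1726]

1154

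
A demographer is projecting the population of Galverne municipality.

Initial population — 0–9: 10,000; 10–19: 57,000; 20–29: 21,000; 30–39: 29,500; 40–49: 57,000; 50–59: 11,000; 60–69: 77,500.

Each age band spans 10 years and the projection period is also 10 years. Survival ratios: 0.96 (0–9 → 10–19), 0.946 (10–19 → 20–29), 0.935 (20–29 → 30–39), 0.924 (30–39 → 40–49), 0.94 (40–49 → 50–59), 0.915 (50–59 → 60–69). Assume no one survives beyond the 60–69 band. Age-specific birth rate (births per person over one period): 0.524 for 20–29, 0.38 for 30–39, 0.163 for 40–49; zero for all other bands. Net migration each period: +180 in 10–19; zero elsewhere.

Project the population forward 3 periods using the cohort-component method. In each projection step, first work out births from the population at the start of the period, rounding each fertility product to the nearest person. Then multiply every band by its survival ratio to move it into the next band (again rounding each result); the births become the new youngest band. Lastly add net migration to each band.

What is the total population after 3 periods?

190213

Period 1:
Births: 21000 × 0.524 = 11004 ; 29500 × 0.38 = 11210 ; 57000 × 0.163 = 9291 → total 31505
10–19: 10000 × 0.96 = 9600
20–29: 57000 × 0.946 = 53922
30–39: 21000 × 0.935 = 19635
40–49: 29500 × 0.924 = 27258
50–59: 57000 × 0.94 = 53580
60–69: 11000 × 0.915 = 10065
Net migration: 10–19 + 180 → 9780
→ [31505, 9780, 53922, 19635, 27258, 53580, 10065]
Period 2:
Births: 53922 × 0.524 = 28255 ; 19635 × 0.38 = 7461 ; 27258 × 0.163 = 4443 → total 40159
10–19: 31505 × 0.96 = 30245
20–29: 9780 × 0.946 = 9252
30–39: 53922 × 0.935 = 50417
40–49: 19635 × 0.924 = 18143
50–59: 27258 × 0.94 = 25623
60–69: 53580 × 0.915 = 49026
Net migration: 10–19 + 180 → 30425
→ [40159, 30425, 9252, 50417, 18143, 25623, 49026]
Period 3:
Births: 9252 × 0.524 = 4848 ; 50417 × 0.38 = 19158 ; 18143 × 0.163 = 2957 → total 26963
10–19: 40159 × 0.96 = 38553
20–29: 30425 × 0.946 = 28782
30–39: 9252 × 0.935 = 8651
40–49: 50417 × 0.924 = 46585
50–59: 18143 × 0.94 = 17054
60–69: 25623 × 0.915 = 23445
Net migration: 10–19 + 180 → 38733
→ [26963, 38733, 28782, 8651, 46585, 17054, 23445]
Total after period 3: 26963 + 38733 + 28782 + 8651 + 46585 + 17054 + 23445 = 190213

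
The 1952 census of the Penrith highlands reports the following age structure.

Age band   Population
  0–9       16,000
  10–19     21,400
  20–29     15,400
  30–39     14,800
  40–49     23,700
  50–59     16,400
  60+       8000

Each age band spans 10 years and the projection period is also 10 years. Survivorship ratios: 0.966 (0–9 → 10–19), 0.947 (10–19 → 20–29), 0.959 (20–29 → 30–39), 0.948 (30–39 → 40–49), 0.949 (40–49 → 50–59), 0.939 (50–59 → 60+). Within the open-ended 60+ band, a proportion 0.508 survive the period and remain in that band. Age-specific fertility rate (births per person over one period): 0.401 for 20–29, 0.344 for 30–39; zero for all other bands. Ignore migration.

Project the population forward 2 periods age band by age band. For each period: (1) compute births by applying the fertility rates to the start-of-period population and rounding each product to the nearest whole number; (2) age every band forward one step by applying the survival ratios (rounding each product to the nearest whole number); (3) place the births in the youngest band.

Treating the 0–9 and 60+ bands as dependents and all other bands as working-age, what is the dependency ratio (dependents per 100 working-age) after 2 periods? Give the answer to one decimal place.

(Bands numbered youngest = 1 to oldest = 7.)
Period 1.
Births: 15400 × 0.401 = 6175  |  14800 × 0.344 = 5091 ⇒ total 11266
Band 2: 16000 × 0.966 = 15456
Band 3: 21400 × 0.947 = 20266
Band 4: 15400 × 0.959 = 14769
Band 5: 14800 × 0.948 = 14030
Band 6: 23700 × 0.949 = 22491
Band 7: 16400 × 0.939 + 8000 × 0.508 = 15400 + 4064 = 19464
End of period: [11266, 15456, 20266, 14769, 14030, 22491, 19464]
Period 2.
Births: 20266 × 0.401 = 8127  |  14769 × 0.344 = 5081 ⇒ total 13208
Band 2: 11266 × 0.966 = 10883
Band 3: 15456 × 0.947 = 14637
Band 4: 20266 × 0.959 = 19435
Band 5: 14769 × 0.948 = 14001
Band 6: 14030 × 0.949 = 13314
Band 7: 22491 × 0.939 + 19464 × 0.508 = 21119 + 9888 = 31007
End of period: [13208, 10883, 14637, 19435, 14001, 13314, 31007]
Dependents (band 0–9 + band 60+) = 13208 + 31007 = 44215; working-age = 72270; ratio = 44215/72270 × 100 = 61.2

61.2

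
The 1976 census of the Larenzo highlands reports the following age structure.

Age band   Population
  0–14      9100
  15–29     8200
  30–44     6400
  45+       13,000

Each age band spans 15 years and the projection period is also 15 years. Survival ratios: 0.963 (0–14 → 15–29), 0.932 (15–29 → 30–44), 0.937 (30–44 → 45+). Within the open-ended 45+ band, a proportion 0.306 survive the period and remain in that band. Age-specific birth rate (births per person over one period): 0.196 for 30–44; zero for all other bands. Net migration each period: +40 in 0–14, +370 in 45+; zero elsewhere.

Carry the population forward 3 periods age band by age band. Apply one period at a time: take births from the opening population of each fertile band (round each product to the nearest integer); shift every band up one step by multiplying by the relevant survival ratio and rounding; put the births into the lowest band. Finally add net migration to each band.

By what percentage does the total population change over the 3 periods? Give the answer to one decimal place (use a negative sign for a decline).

Let group 1 be 0–14 through group 4 = 45+.
— Period 1 —
Births: 6400 * 0.196 = 1254
Group 2: 9100 * 0.963 = 8763
Group 3: 8200 * 0.932 = 7642
Group 4: 6400 * 0.937 + 13000 * 0.306 = 5997 + 3978 = 9975
Net migration: Group 1 + 40 → 1294; Group 4 + 370 → 10345
→ [1294, 8763, 7642, 10345]
— Period 2 —
Births: 7642 * 0.196 = 1498
Group 2: 1294 * 0.963 = 1246
Group 3: 8763 * 0.932 = 8167
Group 4: 7642 * 0.937 + 10345 * 0.306 = 7161 + 3166 = 10327
Net migration: Group 1 + 40 → 1538; Group 4 + 370 → 10697
→ [1538, 1246, 8167, 10697]
— Period 3 —
Births: 8167 * 0.196 = 1601
Group 2: 1538 * 0.963 = 1481
Group 3: 1246 * 0.932 = 1161
Group 4: 8167 * 0.937 + 10697 * 0.306 = 7652 + 3273 = 10925
Net migration: Group 1 + 40 → 1641; Group 4 + 370 → 11295
→ [1641, 1481, 1161, 11295]
Total: 36700 → 15578; change = -21122; percentage change = -57.6%

-57.6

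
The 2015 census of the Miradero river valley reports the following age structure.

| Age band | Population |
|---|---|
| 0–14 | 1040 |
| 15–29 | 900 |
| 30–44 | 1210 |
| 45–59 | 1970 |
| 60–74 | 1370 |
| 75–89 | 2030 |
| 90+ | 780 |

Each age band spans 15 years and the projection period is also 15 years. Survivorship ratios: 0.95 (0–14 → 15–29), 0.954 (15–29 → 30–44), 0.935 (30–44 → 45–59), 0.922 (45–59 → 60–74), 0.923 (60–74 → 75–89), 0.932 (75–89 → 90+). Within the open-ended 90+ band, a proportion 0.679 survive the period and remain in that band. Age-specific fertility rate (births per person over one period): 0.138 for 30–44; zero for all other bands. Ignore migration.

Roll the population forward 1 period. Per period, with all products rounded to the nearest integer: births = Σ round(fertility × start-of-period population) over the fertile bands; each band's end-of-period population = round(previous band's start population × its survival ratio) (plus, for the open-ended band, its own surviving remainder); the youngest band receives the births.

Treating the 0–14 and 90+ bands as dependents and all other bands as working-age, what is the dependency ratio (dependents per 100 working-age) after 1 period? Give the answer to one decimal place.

42.7

(Groups numbered youngest = 1 to oldest = 7.)
After projecting period 1:
Births: 1210 * 0.138 = 167
Group 2: 1040 * 0.95 = 988
Group 3: 900 * 0.954 = 859
Group 4: 1210 * 0.935 = 1131
Group 5: 1970 * 0.922 = 1816
Group 6: 1370 * 0.923 = 1265
Group 7: 2030 * 0.932 + 780 * 0.679 = 1892 + 530 = 2422
End of period: [167, 988, 859, 1131, 1816, 1265, 2422]
Dependents (band 0–14 + band 90+) = 167 + 2422 = 2589; working-age = 6059; ratio = 2589/6059 × 100 = 42.7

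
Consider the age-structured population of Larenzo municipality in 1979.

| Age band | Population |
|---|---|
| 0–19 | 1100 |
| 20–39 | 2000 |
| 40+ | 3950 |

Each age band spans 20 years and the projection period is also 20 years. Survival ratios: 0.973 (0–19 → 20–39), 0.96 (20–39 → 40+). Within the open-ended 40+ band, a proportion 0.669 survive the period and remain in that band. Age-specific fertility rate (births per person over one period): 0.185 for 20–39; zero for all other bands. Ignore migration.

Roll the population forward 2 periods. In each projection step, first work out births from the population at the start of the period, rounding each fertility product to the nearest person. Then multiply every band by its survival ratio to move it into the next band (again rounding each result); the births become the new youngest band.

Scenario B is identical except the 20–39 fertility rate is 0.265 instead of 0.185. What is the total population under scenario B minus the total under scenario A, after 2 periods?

Let group 1 be 0–19 through group 3 = 40+.
[period 1]
Births: 2000 * 0.185 = 370
Group 2: 1100 * 0.973 = 1070
Group 3: 2000 * 0.96 + 3950 * 0.669 = 1920 + 2643 = 4563
End of period: [370, 1070, 4563]
[period 2]
Births: 1070 * 0.185 = 198
Group 2: 370 * 0.973 = 360
Group 3: 1070 * 0.96 + 4563 * 0.669 = 1027 + 3053 = 4080
End of period: [198, 360, 4080]
Scenario A total after 2 periods: 4638
Scenario B projection —
[period 1]
Births: 2000 * 0.265 = 530
Group 2: 1100 * 0.973 = 1070
Group 3: 2000 * 0.96 + 3950 * 0.669 = 1920 + 2643 = 4563
End of period: [530, 1070, 4563]
[period 2]
Births: 1070 * 0.265 = 284
Group 2: 530 * 0.973 = 516
Group 3: 1070 * 0.96 + 4563 * 0.669 = 1027 + 3053 = 4080
End of period: [284, 516, 4080]
Scenario B total after 2 periods: 4880
Difference B − A = 4880 − 4638 = 242

242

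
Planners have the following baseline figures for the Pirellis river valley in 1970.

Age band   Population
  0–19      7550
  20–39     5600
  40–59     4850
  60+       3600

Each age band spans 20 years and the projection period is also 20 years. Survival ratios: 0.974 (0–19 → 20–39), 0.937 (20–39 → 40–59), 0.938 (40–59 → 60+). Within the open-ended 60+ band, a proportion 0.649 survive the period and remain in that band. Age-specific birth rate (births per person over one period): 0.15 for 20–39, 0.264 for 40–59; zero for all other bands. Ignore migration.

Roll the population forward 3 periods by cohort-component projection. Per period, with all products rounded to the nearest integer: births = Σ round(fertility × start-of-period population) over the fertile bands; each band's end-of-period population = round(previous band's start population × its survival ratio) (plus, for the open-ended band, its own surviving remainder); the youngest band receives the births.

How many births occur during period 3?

2129

[period 1]
Births: 5600 × 0.15 = 840  |  4850 × 0.264 = 1280 → 2120
20–39: 7550 × 0.974 = 7354
40–59: 5600 × 0.937 = 5247
60+: 4850 × 0.938 + 3600 × 0.649 = 4549 + 2336 = 6885
→ [2120, 7354, 5247, 6885]
[period 2]
Births: 7354 × 0.15 = 1103  |  5247 × 0.264 = 1385 → 2488
20–39: 2120 × 0.974 = 2065
40–59: 7354 × 0.937 = 6891
60+: 5247 × 0.938 + 6885 × 0.649 = 4922 + 4468 = 9390
→ [2488, 2065, 6891, 9390]
[period 3]
Births: 2065 × 0.15 = 310  |  6891 × 0.264 = 1819 → 2129
20–39: 2488 × 0.974 = 2423
40–59: 2065 × 0.937 = 1935
60+: 6891 × 0.938 + 9390 × 0.649 = 6464 + 6094 = 12558
→ [2129, 2423, 1935, 12558]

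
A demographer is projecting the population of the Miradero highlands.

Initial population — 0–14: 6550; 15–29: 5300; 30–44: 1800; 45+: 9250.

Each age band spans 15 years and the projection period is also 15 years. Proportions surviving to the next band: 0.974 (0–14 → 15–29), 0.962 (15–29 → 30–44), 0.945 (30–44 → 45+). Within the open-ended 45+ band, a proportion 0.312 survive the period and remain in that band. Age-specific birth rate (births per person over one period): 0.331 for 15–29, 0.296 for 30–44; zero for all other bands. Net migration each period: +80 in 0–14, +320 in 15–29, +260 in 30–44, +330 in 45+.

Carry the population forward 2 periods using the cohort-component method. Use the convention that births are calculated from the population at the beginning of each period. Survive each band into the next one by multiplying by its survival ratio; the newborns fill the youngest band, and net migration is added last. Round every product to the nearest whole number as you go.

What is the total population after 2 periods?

20142

Numbering the groups 1..4 from youngest to oldest:
— Period 1 —
Births: 5300 * 0.331 = 1754, 1800 * 0.296 = 533 → 2287
Group 2: 6550 * 0.974 = 6380
Group 3: 5300 * 0.962 = 5099
Group 4: 1800 * 0.945 + 9250 * 0.312 = 1701 + 2886 = 4587
Net migration: Group 1 + 80 → 2367; Group 2 + 320 → 6700; Group 3 + 260 → 5359; Group 4 + 330 → 4917
Giving 2367 / 6700 / 5359 / 4917.
— Period 2 —
Births: 6700 * 0.331 = 2218, 5359 * 0.296 = 1586 → 3804
Group 2: 2367 * 0.974 = 2305
Group 3: 6700 * 0.962 = 6445
Group 4: 5359 * 0.945 + 4917 * 0.312 = 5064 + 1534 = 6598
Net migration: Group 1 + 80 → 3884; Group 2 + 320 → 2625; Group 3 + 260 → 6705; Group 4 + 330 → 6928
Giving 3884 / 2625 / 6705 / 6928.
Total after period 2: 3884 + 2625 + 6705 + 6928 = 20142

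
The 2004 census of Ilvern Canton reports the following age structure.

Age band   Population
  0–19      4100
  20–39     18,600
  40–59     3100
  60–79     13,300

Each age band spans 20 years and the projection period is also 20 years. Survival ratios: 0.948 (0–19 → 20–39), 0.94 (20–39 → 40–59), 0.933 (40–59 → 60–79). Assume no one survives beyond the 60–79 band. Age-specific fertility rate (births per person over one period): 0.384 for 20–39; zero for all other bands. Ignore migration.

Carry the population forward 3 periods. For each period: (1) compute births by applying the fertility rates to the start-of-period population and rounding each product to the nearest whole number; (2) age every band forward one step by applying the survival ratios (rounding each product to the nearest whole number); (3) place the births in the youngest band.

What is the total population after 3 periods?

— Period 1 —
Births: 18600 × 0.384 = 7142
20–39: 4100 × 0.948 = 3887
40–59: 18600 × 0.94 = 17484
60–79: 3100 × 0.933 = 2892
End of period: [7142, 3887, 17484, 2892]
— Period 2 —
Births: 3887 × 0.384 = 1493
20–39: 7142 × 0.948 = 6771
40–59: 3887 × 0.94 = 3654
60–79: 17484 × 0.933 = 16313
End of period: [1493, 6771, 3654, 16313]
— Period 3 —
Births: 6771 × 0.384 = 2600
20–39: 1493 × 0.948 = 1415
40–59: 6771 × 0.94 = 6365
60–79: 3654 × 0.933 = 3409
End of period: [2600, 1415, 6365, 3409]
Total after period 3: 2600 + 1415 + 6365 + 3409 = 13789

13789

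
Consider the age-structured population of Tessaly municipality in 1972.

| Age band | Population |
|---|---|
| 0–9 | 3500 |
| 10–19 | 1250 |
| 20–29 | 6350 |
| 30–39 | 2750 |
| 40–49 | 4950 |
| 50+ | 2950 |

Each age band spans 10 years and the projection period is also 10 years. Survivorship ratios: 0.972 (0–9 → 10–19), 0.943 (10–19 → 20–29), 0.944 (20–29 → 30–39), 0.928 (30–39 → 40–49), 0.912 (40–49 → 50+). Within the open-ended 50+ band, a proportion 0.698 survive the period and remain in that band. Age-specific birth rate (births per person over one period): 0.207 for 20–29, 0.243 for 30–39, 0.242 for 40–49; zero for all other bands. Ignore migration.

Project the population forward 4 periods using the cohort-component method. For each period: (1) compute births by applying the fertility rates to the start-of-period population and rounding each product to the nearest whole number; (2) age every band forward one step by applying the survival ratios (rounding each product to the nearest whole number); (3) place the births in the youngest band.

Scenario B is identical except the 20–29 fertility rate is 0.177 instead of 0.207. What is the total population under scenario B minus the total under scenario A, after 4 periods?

Period 1:
Births: 6350 × 0.207 = 1314  |  2750 × 0.243 = 668  |  4950 × 0.242 = 1198 — total 3180
10–19: 3500 × 0.972 = 3402
20–29: 1250 × 0.943 = 1179
30–39: 6350 × 0.944 = 5994
40–49: 2750 × 0.928 = 2552
50+: 4950 × 0.912 + 2950 × 0.698 = 4514 + 2059 = 6573
Population now: 0–9=3180, 10–19=3402, 20–29=1179, 30–39=5994, 40–49=2552, 50+=6573
Period 2:
Births: 1179 × 0.207 = 244  |  5994 × 0.243 = 1457  |  2552 × 0.242 = 618 — total 2319
10–19: 3180 × 0.972 = 3091
20–29: 3402 × 0.943 = 3208
30–39: 1179 × 0.944 = 1113
40–49: 5994 × 0.928 = 5562
50+: 2552 × 0.912 + 6573 × 0.698 = 2327 + 4588 = 6915
Population now: 0–9=2319, 10–19=3091, 20–29=3208, 30–39=1113, 40–49=5562, 50+=6915
Period 3:
Births: 3208 × 0.207 = 664  |  1113 × 0.243 = 270  |  5562 × 0.242 = 1346 — total 2280
10–19: 2319 × 0.972 = 2254
20–29: 3091 × 0.943 = 2915
30–39: 3208 × 0.944 = 3028
40–49: 1113 × 0.928 = 1033
50+: 5562 × 0.912 + 6915 × 0.698 = 5073 + 4827 = 9900
Population now: 0–9=2280, 10–19=2254, 20–29=2915, 30–39=3028, 40–49=1033, 50+=9900
Period 4:
Births: 2915 × 0.207 = 603  |  3028 × 0.243 = 736  |  1033 × 0.242 = 250 — total 1589
10–19: 2280 × 0.972 = 2216
20–29: 2254 × 0.943 = 2126
30–39: 2915 × 0.944 = 2752
40–49: 3028 × 0.928 = 2810
50+: 1033 × 0.912 + 9900 × 0.698 = 942 + 6910 = 7852
Population now: 0–9=1589, 10–19=2216, 20–29=2126, 30–39=2752, 40–49=2810, 50+=7852
Scenario A total after 4 periods: 19345
Scenario B projection —
Period 1:
Births: 6350 × 0.177 = 1124  |  2750 × 0.243 = 668  |  4950 × 0.242 = 1198 — total 2990
10–19: 3500 × 0.972 = 3402
20–29: 1250 × 0.943 = 1179
30–39: 6350 × 0.944 = 5994
40–49: 2750 × 0.928 = 2552
50+: 4950 × 0.912 + 2950 × 0.698 = 4514 + 2059 = 6573
Population now: 0–9=2990, 10–19=3402, 20–29=1179, 30–39=5994, 40–49=2552, 50+=6573
Period 2:
Births: 1179 × 0.177 = 209  |  5994 × 0.243 = 1457  |  2552 × 0.242 = 618 — total 2284
10–19: 2990 × 0.972 = 2906
20–29: 3402 × 0.943 = 3208
30–39: 1179 × 0.944 = 1113
40–49: 5994 × 0.928 = 5562
50+: 2552 × 0.912 + 6573 × 0.698 = 2327 + 4588 = 6915
Population now: 0–9=2284, 10–19=2906, 20–29=3208, 30–39=1113, 40–49=5562, 50+=6915
Period 3:
Births: 3208 × 0.177 = 568  |  1113 × 0.243 = 270  |  5562 × 0.242 = 1346 — total 2184
10–19: 2284 × 0.972 = 2220
20–29: 2906 × 0.943 = 2740
30–39: 3208 × 0.944 = 3028
40–49: 1113 × 0.928 = 1033
50+: 5562 × 0.912 + 6915 × 0.698 = 5073 + 4827 = 9900
Population now: 0–9=2184, 10–19=2220, 20–29=2740, 30–39=3028, 40–49=1033, 50+=9900
Period 4:
Births: 2740 × 0.177 = 485  |  3028 × 0.243 = 736  |  1033 × 0.242 = 250 — total 1471
10–19: 2184 × 0.972 = 2123
20–29: 2220 × 0.943 = 2093
30–39: 2740 × 0.944 = 2587
40–49: 3028 × 0.928 = 2810
50+: 1033 × 0.912 + 9900 × 0.698 = 942 + 6910 = 7852
Population now: 0–9=1471, 10–19=2123, 20–29=2093, 30–39=2587, 40–49=2810, 50+=7852
Scenario B total after 4 periods: 18936
Difference B − A = 18936 − 19345 = -409

-409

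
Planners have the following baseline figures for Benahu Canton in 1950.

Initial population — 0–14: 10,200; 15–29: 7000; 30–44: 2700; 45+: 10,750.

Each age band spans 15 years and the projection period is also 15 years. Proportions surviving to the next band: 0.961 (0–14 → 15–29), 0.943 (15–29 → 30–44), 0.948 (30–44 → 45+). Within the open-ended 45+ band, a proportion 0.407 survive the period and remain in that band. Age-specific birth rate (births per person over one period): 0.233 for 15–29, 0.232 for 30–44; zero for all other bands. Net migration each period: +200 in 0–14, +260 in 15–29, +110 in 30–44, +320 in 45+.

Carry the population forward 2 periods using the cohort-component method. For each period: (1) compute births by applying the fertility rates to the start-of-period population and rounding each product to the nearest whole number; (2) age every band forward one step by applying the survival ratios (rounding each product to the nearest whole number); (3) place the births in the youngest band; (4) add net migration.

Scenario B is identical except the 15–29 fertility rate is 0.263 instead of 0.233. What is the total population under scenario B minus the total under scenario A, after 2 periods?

504

(Bands numbered youngest = 1 to oldest = 4.)
Period 1.
Births: 7000 * 0.233 = 1631, 2700 * 0.232 = 626 → 2257
Band 2: 10200 * 0.961 = 9802
Band 3: 7000 * 0.943 = 6601
Band 4: 2700 * 0.948 + 10750 * 0.407 = 2560 + 4375 = 6935
Net migration: Band 1 + 200 → 2457; Band 2 + 260 → 10062; Band 3 + 110 → 6711; Band 4 + 320 → 7255
Population now: 0–14=2457, 15–29=10062, 30–44=6711, 45+=7255
Period 2.
Births: 10062 * 0.233 = 2344, 6711 * 0.232 = 1557 → 3901
Band 2: 2457 * 0.961 = 2361
Band 3: 10062 * 0.943 = 9488
Band 4: 6711 * 0.948 + 7255 * 0.407 = 6362 + 2953 = 9315
Net migration: Band 1 + 200 → 4101; Band 2 + 260 → 2621; Band 3 + 110 → 9598; Band 4 + 320 → 9635
Population now: 0–14=4101, 15–29=2621, 30–44=9598, 45+=9635
Scenario A total after 2 periods: 25955
Scenario B projection —
Period 1.
Births: 7000 * 0.263 = 1841, 2700 * 0.232 = 626 → 2467
Band 2: 10200 * 0.961 = 9802
Band 3: 7000 * 0.943 = 6601
Band 4: 2700 * 0.948 + 10750 * 0.407 = 2560 + 4375 = 6935
Net migration: Band 1 + 200 → 2667; Band 2 + 260 → 10062; Band 3 + 110 → 6711; Band 4 + 320 → 7255
Population now: 0–14=2667, 15–29=10062, 30–44=6711, 45+=7255
Period 2.
Births: 10062 * 0.263 = 2646, 6711 * 0.232 = 1557 → 4203
Band 2: 2667 * 0.961 = 2563
Band 3: 10062 * 0.943 = 9488
Band 4: 6711 * 0.948 + 7255 * 0.407 = 6362 + 2953 = 9315
Net migration: Band 1 + 200 → 4403; Band 2 + 260 → 2823; Band 3 + 110 → 9598; Band 4 + 320 → 9635
Population now: 0–14=4403, 15–29=2823, 30–44=9598, 45+=9635
Scenario B total after 2 periods: 26459
Difference B − A = 26459 − 25955 = 504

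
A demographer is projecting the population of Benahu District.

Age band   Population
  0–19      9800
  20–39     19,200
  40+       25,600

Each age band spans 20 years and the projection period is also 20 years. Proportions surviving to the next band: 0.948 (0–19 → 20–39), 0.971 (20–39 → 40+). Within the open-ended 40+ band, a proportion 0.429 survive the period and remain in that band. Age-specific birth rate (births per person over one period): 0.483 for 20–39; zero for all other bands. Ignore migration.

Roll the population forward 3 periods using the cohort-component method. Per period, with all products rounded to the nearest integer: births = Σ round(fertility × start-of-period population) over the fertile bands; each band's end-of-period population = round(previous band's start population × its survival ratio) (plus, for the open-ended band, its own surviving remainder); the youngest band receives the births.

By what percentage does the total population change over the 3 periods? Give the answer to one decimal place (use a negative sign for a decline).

-51.7

Call the groups 1 to 3, youngest first.
Period 1.
Births: 19200 * 0.483 = 9274
Group 2: 9800 * 0.948 = 9290
Group 3: 19200 * 0.971 + 25600 * 0.429 = 18643 + 10982 = 29625
End of period: [9274, 9290, 29625]
Period 2.
Births: 9290 * 0.483 = 4487
Group 2: 9274 * 0.948 = 8792
Group 3: 9290 * 0.971 + 29625 * 0.429 = 9021 + 12709 = 21730
End of period: [4487, 8792, 21730]
Period 3.
Births: 8792 * 0.483 = 4247
Group 2: 4487 * 0.948 = 4254
Group 3: 8792 * 0.971 + 21730 * 0.429 = 8537 + 9322 = 17859
End of period: [4247, 4254, 17859]
Total: 54600 → 26360; change = -28240; percentage change = -51.7%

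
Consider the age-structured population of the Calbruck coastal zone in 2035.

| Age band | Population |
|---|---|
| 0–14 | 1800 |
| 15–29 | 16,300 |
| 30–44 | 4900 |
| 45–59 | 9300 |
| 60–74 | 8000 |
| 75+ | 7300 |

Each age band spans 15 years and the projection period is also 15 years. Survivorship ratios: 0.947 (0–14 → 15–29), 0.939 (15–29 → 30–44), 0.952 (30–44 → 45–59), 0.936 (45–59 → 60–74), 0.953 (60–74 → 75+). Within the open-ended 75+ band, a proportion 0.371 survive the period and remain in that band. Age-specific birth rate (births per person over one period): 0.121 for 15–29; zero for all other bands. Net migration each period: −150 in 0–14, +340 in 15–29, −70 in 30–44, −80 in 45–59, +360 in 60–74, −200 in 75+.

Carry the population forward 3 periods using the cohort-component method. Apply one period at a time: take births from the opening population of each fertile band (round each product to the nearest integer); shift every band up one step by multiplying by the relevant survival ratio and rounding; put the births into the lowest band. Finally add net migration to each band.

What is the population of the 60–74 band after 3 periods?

13862

[period 1]
Births: 16300 * 0.121 = 1972
15–29: 1800 * 0.947 = 1705
30–44: 16300 * 0.939 = 15306
45–59: 4900 * 0.952 = 4665
60–74: 9300 * 0.936 = 8705
75+: 8000 * 0.953 + 7300 * 0.371 = 7624 + 2708 = 10332
Net migration: 0–14 − 150 → 1822; 15–29 + 340 → 2045; 30–44 − 70 → 15236; 45–59 − 80 → 4585; 60–74 + 360 → 9065; 75+ − 200 → 10132
Giving 1822 / 2045 / 15236 / 4585 / 9065 / 10132.
[period 2]
Births: 2045 * 0.121 = 247
15–29: 1822 * 0.947 = 1725
30–44: 2045 * 0.939 = 1920
45–59: 15236 * 0.952 = 14505
60–74: 4585 * 0.936 = 4292
75+: 9065 * 0.953 + 10132 * 0.371 = 8639 + 3759 = 12398
Net migration: 0–14 − 150 → 97; 15–29 + 340 → 2065; 30–44 − 70 → 1850; 45–59 − 80 → 14425; 60–74 + 360 → 4652; 75+ − 200 → 12198
Giving 97 / 2065 / 1850 / 14425 / 4652 / 12198.
[period 3]
Births: 2065 * 0.121 = 250
15–29: 97 * 0.947 = 92
30–44: 2065 * 0.939 = 1939
45–59: 1850 * 0.952 = 1761
60–74: 14425 * 0.936 = 13502
75+: 4652 * 0.953 + 12198 * 0.371 = 4433 + 4525 = 8958
Net migration: 0–14 − 150 → 100; 15–29 + 340 → 432; 30–44 − 70 → 1869; 45–59 − 80 → 1681; 60–74 + 360 → 13862; 75+ − 200 → 8758
Giving 100 / 432 / 1869 / 1681 / 13862 / 8758.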